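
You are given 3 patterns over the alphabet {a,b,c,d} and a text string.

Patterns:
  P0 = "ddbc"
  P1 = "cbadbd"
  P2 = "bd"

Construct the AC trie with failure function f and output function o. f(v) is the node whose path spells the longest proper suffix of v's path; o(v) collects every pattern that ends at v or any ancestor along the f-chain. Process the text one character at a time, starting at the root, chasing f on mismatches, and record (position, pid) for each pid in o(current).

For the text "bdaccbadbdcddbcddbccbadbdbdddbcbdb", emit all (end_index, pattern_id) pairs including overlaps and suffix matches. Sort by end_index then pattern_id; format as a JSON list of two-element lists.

Construct AC machine:
Trie (insert patterns):
  n0 'ε': b→11 c→5 d→1
  n1 'd': d→2
  n2 'dd': b→3
  n3 'ddb': c→4
  n4 'ddbc': ·  ←P0
  n5 'c': b→6
  n6 'cb': a→7
  n7 'cba': d→8
  n8 'cbad': b→9
  n9 'cbadb': d→10
  n10 'cbadbd': ·  ←P1
  n11 'b': d→12
  n12 'bd': ·  ←P2

BFS fail/out derivation:
  n1('d'): parent n0 fail=0; on 'd' 0 → fail=0;  out ∅∪∅=∅
  n5('c'): parent n0 fail=0; on 'c' 0 → fail=0;  out ∅∪∅=∅
  n11('b'): parent n0 fail=0; on 'b' 0 → fail=0;  out ∅∪∅=∅
  n2('dd'): parent n1 fail=0; on 'd' 0 → fail=1;  out ∅∪∅=∅
  n6('cb'): parent n5 fail=0; on 'b' 0 → fail=11;  out ∅∪∅=∅
  n12('bd'): parent n11 fail=0; on 'd' 0 → fail=1;  out {2}∪∅={2}
  n3('ddb'): parent n2 fail=1; on 'b' 1→0 → fail=11;  out ∅∪∅=∅
  n7('cba'): parent n6 fail=11; on 'a' 11→0 → fail=0;  out ∅∪∅=∅
  n4('ddbc'): parent n3 fail=11; on 'c' 11→0 → fail=5;  out {0}∪∅={0}
  n8('cbad'): parent n7 fail=0; on 'd' 0 → fail=1;  out ∅∪∅=∅
  n9('cbadb'): parent n8 fail=1; on 'b' 1→0 → fail=11;  out ∅∪∅=∅
  n10('cbadbd'): parent n9 fail=11; on 'd' 11 → fail=12;  out {1}∪{2}={1,2}

Text stream:
pos 0 'b': at 11
pos 1 'd': at 12  → match P2@[0:1]
pos 2 'a': at 0 (fail-walked)
pos 3 'c': at 5
pos 4 'c': at 5 (fail-walked)
pos 5 'b': at 6
pos 6 'a': at 7
pos 7 'd': at 8
pos 8 'b': at 9
pos 9 'd': at 10  → match P1@[4:9],P2@[8:9]
pos 10 'c': at 5 (fail-walked)
pos 11 'd': at 1 (fail-walked)
pos 12 'd': at 2
pos 13 'b': at 3
pos 14 'c': at 4  → match P0@[11:14]
pos 15 'd': at 1 (fail-walked)
pos 16 'd': at 2
pos 17 'b': at 3
pos 18 'c': at 4  → match P0@[15:18]
pos 19 'c': at 5 (fail-walked)
pos 20 'b': at 6
pos 21 'a': at 7
pos 22 'd': at 8
pos 23 'b': at 9
pos 24 'd': at 10  → match P1@[19:24],P2@[23:24]
pos 25 'b': at 11 (fail-walked)
pos 26 'd': at 12  → match P2@[25:26]
pos 27 'd': at 2 (fail-walked)
pos 28 'd': at 2 (fail-walked)
pos 29 'b': at 3
pos 30 'c': at 4  → match P0@[27:30]
pos 31 'b': at 6 (fail-walked)
pos 32 'd': at 12 (fail-walked)  → match P2@[31:32]
pos 33 'b': at 11 (fail-walked)

Result: [[1,2],[9,1],[9,2],[14,0],[18,0],[24,1],[24,2],[26,2],[30,0],[32,2]]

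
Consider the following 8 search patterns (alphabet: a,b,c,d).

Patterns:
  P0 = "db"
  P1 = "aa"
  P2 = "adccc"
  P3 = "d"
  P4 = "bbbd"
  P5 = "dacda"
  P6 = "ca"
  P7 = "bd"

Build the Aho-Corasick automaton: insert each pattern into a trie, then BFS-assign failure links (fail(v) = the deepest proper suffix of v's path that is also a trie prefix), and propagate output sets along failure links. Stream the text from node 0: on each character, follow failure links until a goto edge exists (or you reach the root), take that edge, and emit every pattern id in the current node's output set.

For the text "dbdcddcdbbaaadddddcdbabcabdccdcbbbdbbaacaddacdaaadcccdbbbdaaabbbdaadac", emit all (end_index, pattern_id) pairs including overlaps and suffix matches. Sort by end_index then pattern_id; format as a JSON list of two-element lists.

Construct AC machine:
Trie (insert patterns):
  0='ε' goto a→3 b→9 c→17 d→1
  1='d' goto a→13 b→2  [P3 ends]
  2='db' goto ·  [P0 ends]
  3='a' goto a→4 d→5
  4='aa' goto ·  [P1 ends]
  5='ad' goto c→6
  6='adc' goto c→7
  7='adcc' goto c→8
  8='adccc' goto ·  [P2 ends]
  9='b' goto b→10 d→19
  10='bb' goto b→11
  11='bbb' goto d→12
  12='bbbd' goto ·  [P4 ends]
  13='da' goto c→14
  14='dac' goto d→15
  15='dacd' goto a→16
  16='dacda' goto ·  [P5 ends]
  17='c' goto a→18
  18='ca' goto ·  [P6 ends]
  19='bd' goto ·  [P7 ends]

BFS fail/out derivation:
  fail(1) 'd': from fail(0)=0 chase 'd': 0 ⇒ 0;  out={3}∪out(0)={3}
  fail(3) 'a': from fail(0)=0 chase 'a': 0 ⇒ 0;  out=∅∪out(0)=∅
  fail(9) 'b': from fail(0)=0 chase 'b': 0 ⇒ 0;  out=∅∪out(0)=∅
  fail(17) 'c': from fail(0)=0 chase 'c': 0 ⇒ 0;  out=∅∪out(0)=∅
  fail(2) 'db': from fail(1)=0 chase 'b': 0 ⇒ 9;  out={0}∪out(9)={0}
  fail(4) 'aa': from fail(3)=0 chase 'a': 0 ⇒ 3;  out={1}∪out(3)={1}
  fail(5) 'ad': from fail(3)=0 chase 'd': 0 ⇒ 1;  out=∅∪out(1)={3}
  fail(10) 'bb': from fail(9)=0 chase 'b': 0 ⇒ 9;  out=∅∪out(9)=∅
  fail(13) 'da': from fail(1)=0 chase 'a': 0 ⇒ 3;  out=∅∪out(3)=∅
  fail(18) 'ca': from fail(17)=0 chase 'a': 0 ⇒ 3;  out={6}∪out(3)={6}
  fail(19) 'bd': from fail(9)=0 chase 'd': 0 ⇒ 1;  out={7}∪out(1)={3,7}
  fail(6) 'adc': from fail(5)=1 chase 'c': 1→0 ⇒ 17;  out=∅∪out(17)=∅
  fail(11) 'bbb': from fail(10)=9 chase 'b': 9 ⇒ 10;  out=∅∪out(10)=∅
  fail(14) 'dac': from fail(13)=3 chase 'c': 3→0 ⇒ 17;  out=∅∪out(17)=∅
  fail(7) 'adcc': from fail(6)=17 chase 'c': 17→0 ⇒ 17;  out=∅∪out(17)=∅
  fail(12) 'bbbd': from fail(11)=10 chase 'd': 10→9 ⇒ 19;  out={4}∪out(19)={3,4,7}
  fail(15) 'dacd': from fail(14)=17 chase 'd': 17→0 ⇒ 1;  out=∅∪out(1)={3}
  fail(8) 'adccc': from fail(7)=17 chase 'c': 17→0 ⇒ 17;  out={2}∪out(17)={2}
  fail(16) 'dacda': from fail(15)=1 chase 'a': 1 ⇒ 13;  out={5}∪out(13)={5}

Text stream:
pos 0 'd': at 1  emit P3@[0:0]
pos 1 'b': at 2  emit P0@[0:1]
pos 2 'd': at 19 ·f  emit P3@[2:2],P7@[1:2]
pos 3 'c': at 17 ·f
pos 4 'd': at 1 ·f  emit P3@[4:4]
pos 5 'd': at 1 ·f  emit P3@[5:5]
pos 6 'c': at 17 ·f
pos 7 'd': at 1 ·f  emit P3@[7:7]
pos 8 'b': at 2  emit P0@[7:8]
pos 9 'b': at 10 ·f
pos 10 'a': at 3 ·f
pos 11 'a': at 4  emit P1@[10:11]
pos 12 'a': at 4 ·f  emit P1@[11:12]
pos 13 'd': at 5 ·f  emit P3@[13:13]
pos 14 'd': at 1 ·f  emit P3@[14:14]
pos 15 'd': at 1 ·f  emit P3@[15:15]
pos 16 'd': at 1 ·f  emit P3@[16:16]
pos 17 'd': at 1 ·f  emit P3@[17:17]
pos 18 'c': at 17 ·f
pos 19 'd': at 1 ·f  emit P3@[19:19]
pos 20 'b': at 2  emit P0@[19:20]
pos 21 'a': at 3 ·f
pos 22 'b': at 9 ·f
pos 23 'c': at 17 ·f
pos 24 'a': at 18  emit P6@[23:24]
pos 25 'b': at 9 ·f
pos 26 'd': at 19  emit P3@[26:26],P7@[25:26]
pos 27 'c': at 17 ·f
pos 28 'c': at 17 ·f
pos 29 'd': at 1 ·f  emit P3@[29:29]
pos 30 'c': at 17 ·f
pos 31 'b': at 9 ·f
pos 32 'b': at 10
pos 33 'b': at 11
pos 34 'd': at 12  emit P3@[34:34],P4@[31:34],P7@[33:34]
pos 35 'b': at 2 ·f  emit P0@[34:35]
pos 36 'b': at 10 ·f
pos 37 'a': at 3 ·f
pos 38 'a': at 4  emit P1@[37:38]
pos 39 'c': at 17 ·f
pos 40 'a': at 18  emit P6@[39:40]
pos 41 'd': at 5 ·f  emit P3@[41:41]
pos 42 'd': at 1 ·f  emit P3@[42:42]
pos 43 'a': at 13
pos 44 'c': at 14
pos 45 'd': at 15  emit P3@[45:45]
pos 46 'a': at 16  emit P5@[42:46]
pos 47 'a': at 4 ·f  emit P1@[46:47]
pos 48 'a': at 4 ·f  emit P1@[47:48]
pos 49 'd': at 5 ·f  emit P3@[49:49]
pos 50 'c': at 6
pos 51 'c': at 7
pos 52 'c': at 8  emit P2@[48:52]
pos 53 'd': at 1 ·f  emit P3@[53:53]
pos 54 'b': at 2  emit P0@[53:54]
pos 55 'b': at 10 ·f
pos 56 'b': at 11
pos 57 'd': at 12  emit P3@[57:57],P4@[54:57],P7@[56:57]
pos 58 'a': at 13 ·f
pos 59 'a': at 4 ·f  emit P1@[58:59]
pos 60 'a': at 4 ·f  emit P1@[59:60]
pos 61 'b': at 9 ·f
pos 62 'b': at 10
pos 63 'b': at 11
pos 64 'd': at 12  emit P3@[64:64],P4@[61:64],P7@[63:64]
pos 65 'a': at 13 ·f
pos 66 'a': at 4 ·f  emit P1@[65:66]
pos 67 'd': at 5 ·f  emit P3@[67:67]
pos 68 'a': at 13 ·f
pos 69 'c': at 14

Result: [[0,3],[1,0],[2,3],[2,7],[4,3],[5,3],[7,3],[8,0],[11,1],[12,1],[13,3],[14,3],[15,3],[16,3],[17,3],[19,3],[20,0],[24,6],[26,3],[26,7],[29,3],[34,3],[34,4],[34,7],[35,0],[38,1],[40,6],[41,3],[42,3],[45,3],[46,5],[47,1],[48,1],[49,3],[52,2],[53,3],[54,0],[57,3],[57,4],[57,7],[59,1],[60,1],[64,3],[64,4],[64,7],[66,1],[67,3]]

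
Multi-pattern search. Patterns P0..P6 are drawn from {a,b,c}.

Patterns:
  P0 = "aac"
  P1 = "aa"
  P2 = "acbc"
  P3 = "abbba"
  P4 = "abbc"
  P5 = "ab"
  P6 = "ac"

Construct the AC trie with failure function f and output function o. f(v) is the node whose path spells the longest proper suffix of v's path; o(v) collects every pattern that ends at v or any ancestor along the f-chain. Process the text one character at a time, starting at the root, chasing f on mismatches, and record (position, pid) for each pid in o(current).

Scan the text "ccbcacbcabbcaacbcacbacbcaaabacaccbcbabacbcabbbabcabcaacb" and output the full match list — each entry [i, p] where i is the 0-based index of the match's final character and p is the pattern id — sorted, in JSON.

Construct AC machine:
Trie nodes:
  n0 'ε': a→1
  n1 'a': a→2 b→7 c→4
  n2 'aa': c→3  ←P1
  n3 'aac': ·  ←P0
  n4 'ac': b→5  ←P6
  n5 'acb': c→6
  n6 'acbc': ·  ←P2
  n7 'ab': b→8  ←P5
  n8 'abb': b→9 c→11
  n9 'abbb': a→10
  n10 'abbba': ·  ←P3
  n11 'abbc': ·  ←P4

Failure links (BFS by depth):
  fail(1) 'a': from fail(0)=0 chase 'a': 0 ⇒ 0;  out=∅∪out(0)=∅
  fail(2) 'aa': from fail(1)=0 chase 'a': 0 ⇒ 1;  out={1}∪out(1)={1}
  fail(4) 'ac': from fail(1)=0 chase 'c': 0 ⇒ 0;  out={6}∪out(0)={6}
  fail(7) 'ab': from fail(1)=0 chase 'b': 0 ⇒ 0;  out={5}∪out(0)={5}
  fail(3) 'aac': from fail(2)=1 chase 'c': 1 ⇒ 4;  out={0}∪out(4)={0,6}
  fail(5) 'acb': from fail(4)=0 chase 'b': 0 ⇒ 0;  out=∅∪out(0)=∅
  fail(8) 'abb': from fail(7)=0 chase 'b': 0 ⇒ 0;  out=∅∪out(0)=∅
  fail(6) 'acbc': from fail(5)=0 chase 'c': 0 ⇒ 0;  out={2}∪out(0)={2}
  fail(9) 'abbb': from fail(8)=0 chase 'b': 0 ⇒ 0;  out=∅∪out(0)=∅
  fail(11) 'abbc': from fail(8)=0 chase 'c': 0 ⇒ 0;  out={4}∪out(0)={4}
  fail(10) 'abbba': from fail(9)=0 chase 'a': 0 ⇒ 1;  out={3}∪out(1)={3}

Scan:
[0] read 'c'  n0⇒n0
[1] read 'c'  n0⇒n0
[2] read 'b'  n0⇒n0
[3] read 'c'  n0⇒n0
[4] read 'a'  n0⇒n1
[5] read 'c'  n1⇒n4  → match P6@[4:5]
[6] read 'b'  n4⇒n5
[7] read 'c'  n5⇒n6  → match P2@[4:7]
[8] read 'a'  n6⇒n1 (fail-walked)
[9] read 'b'  n1⇒n7  → match P5@[8:9]
[10] read 'b'  n7⇒n8
[11] read 'c'  n8⇒n11  → match P4@[8:11]
[12] read 'a'  n11⇒n1 (fail-walked)
[13] read 'a'  n1⇒n2  → match P1@[12:13]
[14] read 'c'  n2⇒n3  → match P0@[12:14],P6@[13:14]
[15] read 'b'  n3⇒n5 (fail-walked)
[16] read 'c'  n5⇒n6  → match P2@[13:16]
[17] read 'a'  n6⇒n1 (fail-walked)
[18] read 'c'  n1⇒n4  → match P6@[17:18]
[19] read 'b'  n4⇒n5
[20] read 'a'  n5⇒n1 (fail-walked)
[21] read 'c'  n1⇒n4  → match P6@[20:21]
[22] read 'b'  n4⇒n5
[23] read 'c'  n5⇒n6  → match P2@[20:23]
[24] read 'a'  n6⇒n1 (fail-walked)
[25] read 'a'  n1⇒n2  → match P1@[24:25]
[26] read 'a'  n2⇒n2 (fail-walked)  → match P1@[25:26]
[27] read 'b'  n2⇒n7 (fail-walked)  → match P5@[26:27]
[28] read 'a'  n7⇒n1 (fail-walked)
[29] read 'c'  n1⇒n4  → match P6@[28:29]
[30] read 'a'  n4⇒n1 (fail-walked)
[31] read 'c'  n1⇒n4  → match P6@[30:31]
[32] read 'c'  n4⇒n0 (fail-walked)
[33] read 'b'  n0⇒n0
[34] read 'c'  n0⇒n0
[35] read 'b'  n0⇒n0
[36] read 'a'  n0⇒n1
[37] read 'b'  n1⇒n7  → match P5@[36:37]
[38] read 'a'  n7⇒n1 (fail-walked)
[39] read 'c'  n1⇒n4  → match P6@[38:39]
[40] read 'b'  n4⇒n5
[41] read 'c'  n5⇒n6  → match P2@[38:41]
[42] read 'a'  n6⇒n1 (fail-walked)
[43] read 'b'  n1⇒n7  → match P5@[42:43]
[44] read 'b'  n7⇒n8
[45] read 'b'  n8⇒n9
[46] read 'a'  n9⇒n10  → match P3@[42:46]
[47] read 'b'  n10⇒n7 (fail-walked)  → match P5@[46:47]
[48] read 'c'  n7⇒n0 (fail-walked)
[49] read 'a'  n0⇒n1
[50] read 'b'  n1⇒n7  → match P5@[49:50]
[51] read 'c'  n7⇒n0 (fail-walked)
[52] read 'a'  n0⇒n1
[53] read 'a'  n1⇒n2  → match P1@[52:53]
[54] read 'c'  n2⇒n3  → match P0@[52:54],P6@[53:54]
[55] read 'b'  n3⇒n5 (fail-walked)

Result: [[5,6],[7,2],[9,5],[11,4],[13,1],[14,0],[14,6],[16,2],[18,6],[21,6],[23,2],[25,1],[26,1],[27,5],[29,6],[31,6],[37,5],[39,6],[41,2],[43,5],[46,3],[47,5],[50,5],[53,1],[54,0],[54,6]]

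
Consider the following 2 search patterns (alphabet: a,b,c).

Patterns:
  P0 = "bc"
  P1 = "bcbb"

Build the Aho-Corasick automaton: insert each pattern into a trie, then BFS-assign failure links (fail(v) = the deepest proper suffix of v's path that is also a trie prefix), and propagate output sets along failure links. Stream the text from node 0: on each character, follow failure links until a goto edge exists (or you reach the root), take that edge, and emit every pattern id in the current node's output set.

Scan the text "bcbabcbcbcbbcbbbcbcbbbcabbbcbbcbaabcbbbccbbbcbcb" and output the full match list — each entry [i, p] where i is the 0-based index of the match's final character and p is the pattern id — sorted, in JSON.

Construct AC machine:
Trie (insert patterns):
  n0 'ε': b→1
  n1 'b': c→2
  n2 'bc': b→3  ←P0
  n3 'bcb': b→4
  n4 'bcbb': ·  ←P1

BFS fail/out derivation:
  n1('b'): parent n0 fail=0; on 'b' 0 → fail=0;  out ∅∪∅=∅
  n2('bc'): parent n1 fail=0; on 'c' 0 → fail=0;  out {0}∪∅={0}
  n3('bcb'): parent n2 fail=0; on 'b' 0 → fail=1;  out ∅∪∅=∅
  n4('bcbb'): parent n3 fail=1; on 'b' 1→0 → fail=1;  out {1}∪∅={1}

Scan:
pos 0 'b': at 1
pos 1 'c': at 2  → match P0@[0:1]
pos 2 'b': at 3
pos 3 'a': at 0 ·f
pos 4 'b': at 1
pos 5 'c': at 2  → match P0@[4:5]
pos 6 'b': at 3
pos 7 'c': at 2 ·f  → match P0@[6:7]
pos 8 'b': at 3
pos 9 'c': at 2 ·f  → match P0@[8:9]
pos 10 'b': at 3
pos 11 'b': at 4  → match P1@[8:11]
pos 12 'c': at 2 ·f  → match P0@[11:12]
pos 13 'b': at 3
pos 14 'b': at 4  → match P1@[11:14]
pos 15 'b': at 1 ·f
pos 16 'c': at 2  → match P0@[15:16]
pos 17 'b': at 3
pos 18 'c': at 2 ·f  → match P0@[17:18]
pos 19 'b': at 3
pos 20 'b': at 4  → match P1@[17:20]
pos 21 'b': at 1 ·f
pos 22 'c': at 2  → match P0@[21:22]
pos 23 'a': at 0 ·f
pos 24 'b': at 1
pos 25 'b': at 1 ·f
pos 26 'b': at 1 ·f
pos 27 'c': at 2  → match P0@[26:27]
pos 28 'b': at 3
pos 29 'b': at 4  → match P1@[26:29]
pos 30 'c': at 2 ·f  → match P0@[29:30]
pos 31 'b': at 3
pos 32 'a': at 0 ·f
pos 33 'a': at 0
pos 34 'b': at 1
pos 35 'c': at 2  → match P0@[34:35]
pos 36 'b': at 3
pos 37 'b': at 4  → match P1@[34:37]
pos 38 'b': at 1 ·f
pos 39 'c': at 2  → match P0@[38:39]
pos 40 'c': at 0 ·f
pos 41 'b': at 1
pos 42 'b': at 1 ·f
pos 43 'b': at 1 ·f
pos 44 'c': at 2  → match P0@[43:44]
pos 45 'b': at 3
pos 46 'c': at 2 ·f  → match P0@[45:46]
pos 47 'b': at 3

Matches: [[1,0],[5,0],[7,0],[9,0],[11,1],[12,0],[14,1],[16,0],[18,0],[20,1],[22,0],[27,0],[29,1],[30,0],[35,0],[37,1],[39,0],[44,0],[46,0]]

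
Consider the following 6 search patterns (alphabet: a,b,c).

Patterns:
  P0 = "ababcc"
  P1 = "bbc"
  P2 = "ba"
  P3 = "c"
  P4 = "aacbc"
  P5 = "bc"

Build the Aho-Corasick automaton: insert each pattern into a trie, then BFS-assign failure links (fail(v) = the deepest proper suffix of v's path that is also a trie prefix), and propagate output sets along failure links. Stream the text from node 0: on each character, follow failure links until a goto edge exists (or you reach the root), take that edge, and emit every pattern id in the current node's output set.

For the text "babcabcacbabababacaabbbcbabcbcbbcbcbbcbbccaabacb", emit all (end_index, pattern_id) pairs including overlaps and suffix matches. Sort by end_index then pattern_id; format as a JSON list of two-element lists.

Build automaton:
Trie nodes:
  0='ε' goto a→1 b→7 c→11
  1='a' goto a→12 b→2
  2='ab' goto a→3
  3='aba' goto b→4
  4='abab' goto c→5
  5='ababc' goto c→6
  6='ababcc' goto ·  ←P0
  7='b' goto a→10 b→8 c→16
  8='bb' goto c→9
  9='bbc' goto ·  ←P1
  10='ba' goto ·  ←P2
  11='c' goto ·  ←P3
  12='aa' goto c→13
  13='aac' goto b→14
  14='aacb' goto c→15
  15='aacbc' goto ·  ←P4
  16='bc' goto ·  ←P5

Failure links (BFS by depth):
  n1('a'): parent n0 fail=0; on 'a' 0 → fail=0;  out ∅∪∅=∅
  n7('b'): parent n0 fail=0; on 'b' 0 → fail=0;  out ∅∪∅=∅
  n11('c'): parent n0 fail=0; on 'c' 0 → fail=0;  out {3}∪∅={3}
  n2('ab'): parent n1 fail=0; on 'b' 0 → fail=7;  out ∅∪∅=∅
  n8('bb'): parent n7 fail=0; on 'b' 0 → fail=7;  out ∅∪∅=∅
  n10('ba'): parent n7 fail=0; on 'a' 0 → fail=1;  out {2}∪∅={2}
  n12('aa'): parent n1 fail=0; on 'a' 0 → fail=1;  out ∅∪∅=∅
  n16('bc'): parent n7 fail=0; on 'c' 0 → fail=11;  out {5}∪{3}={3,5}
  n3('aba'): parent n2 fail=7; on 'a' 7 → fail=10;  out ∅∪{2}={2}
  n9('bbc'): parent n8 fail=7; on 'c' 7 → fail=16;  out {1}∪{3,5}={1,3,5}
  n13('aac'): parent n12 fail=1; on 'c' 1→0 → fail=11;  out ∅∪{3}={3}
  n4('abab'): parent n3 fail=10; on 'b' 10→1 → fail=2;  out ∅∪∅=∅
  n14('aacb'): parent n13 fail=11; on 'b' 11→0 → fail=7;  out ∅∪∅=∅
  n5('ababc'): parent n4 fail=2; on 'c' 2→7 → fail=16;  out ∅∪{3,5}={3,5}
  n15('aacbc'): parent n14 fail=7; on 'c' 7 → fail=16;  out {4}∪{3,5}={3,4,5}
  n6('ababcc'): parent n5 fail=16; on 'c' 16→11→0 → fail=11;  out {0}∪{3}={0,3}

Scan:
[0] read 'b'  n0⇒n7
[1] read 'a'  n7⇒n10  emit P2@[0:1]
[2] read 'b'  n10⇒n2 (via fail)
[3] read 'c'  n2⇒n16 (via fail)  emit P3@[3:3],P5@[2:3]
[4] read 'a'  n16⇒n1 (via fail)
[5] read 'b'  n1⇒n2
[6] read 'c'  n2⇒n16 (via fail)  emit P3@[6:6],P5@[5:6]
[7] read 'a'  n16⇒n1 (via fail)
[8] read 'c'  n1⇒n11 (via fail)  emit P3@[8:8]
[9] read 'b'  n11⇒n7 (via fail)
[10] read 'a'  n7⇒n10  emit P2@[9:10]
[11] read 'b'  n10⇒n2 (via fail)
[12] read 'a'  n2⇒n3  emit P2@[11:12]
[13] read 'b'  n3⇒n4
[14] read 'a'  n4⇒n3 (via fail)  emit P2@[13:14]
[15] read 'b'  n3⇒n4
[16] read 'a'  n4⇒n3 (via fail)  emit P2@[15:16]
[17] read 'c'  n3⇒n11 (via fail)  emit P3@[17:17]
[18] read 'a'  n11⇒n1 (via fail)
[19] read 'a'  n1⇒n12
[20] read 'b'  n12⇒n2 (via fail)
[21] read 'b'  n2⇒n8 (via fail)
[22] read 'b'  n8⇒n8 (via fail)
[23] read 'c'  n8⇒n9  emit P1@[21:23],P3@[23:23],P5@[22:23]
[24] read 'b'  n9⇒n7 (via fail)
[25] read 'a'  n7⇒n10  emit P2@[24:25]
[26] read 'b'  n10⇒n2 (via fail)
[27] read 'c'  n2⇒n16 (via fail)  emit P3@[27:27],P5@[26:27]
[28] read 'b'  n16⇒n7 (via fail)
[29] read 'c'  n7⇒n16  emit P3@[29:29],P5@[28:29]
[30] read 'b'  n16⇒n7 (via fail)
[31] read 'b'  n7⇒n8
[32] read 'c'  n8⇒n9  emit P1@[30:32],P3@[32:32],P5@[31:32]
[33] read 'b'  n9⇒n7 (via fail)
[34] read 'c'  n7⇒n16  emit P3@[34:34],P5@[33:34]
[35] read 'b'  n16⇒n7 (via fail)
[36] read 'b'  n7⇒n8
[37] read 'c'  n8⇒n9  emit P1@[35:37],P3@[37:37],P5@[36:37]
[38] read 'b'  n9⇒n7 (via fail)
[39] read 'b'  n7⇒n8
[40] read 'c'  n8⇒n9  emit P1@[38:40],P3@[40:40],P5@[39:40]
[41] read 'c'  n9⇒n11 (via fail)  emit P3@[41:41]
[42] read 'a'  n11⇒n1 (via fail)
[43] read 'a'  n1⇒n12
[44] read 'b'  n12⇒n2 (via fail)
[45] read 'a'  n2⇒n3  emit P2@[44:45]
[46] read 'c'  n3⇒n11 (via fail)  emit P3@[46:46]
[47] read 'b'  n11⇒n7 (via fail)

Result: [[1,2],[3,3],[3,5],[6,3],[6,5],[8,3],[10,2],[12,2],[14,2],[16,2],[17,3],[23,1],[23,3],[23,5],[25,2],[27,3],[27,5],[29,3],[29,5],[32,1],[32,3],[32,5],[34,3],[34,5],[37,1],[37,3],[37,5],[40,1],[40,3],[40,5],[41,3],[45,2],[46,3]]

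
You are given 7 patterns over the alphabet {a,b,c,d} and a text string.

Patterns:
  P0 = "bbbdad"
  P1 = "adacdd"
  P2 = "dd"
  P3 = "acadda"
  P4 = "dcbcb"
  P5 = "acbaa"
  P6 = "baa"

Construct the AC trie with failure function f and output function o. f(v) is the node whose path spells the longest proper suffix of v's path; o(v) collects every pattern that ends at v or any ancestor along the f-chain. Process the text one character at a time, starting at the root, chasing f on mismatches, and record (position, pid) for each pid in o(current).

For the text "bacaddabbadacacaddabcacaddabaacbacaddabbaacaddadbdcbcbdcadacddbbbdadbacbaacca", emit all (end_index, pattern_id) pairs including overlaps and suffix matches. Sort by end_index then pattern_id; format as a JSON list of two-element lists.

Build:
Trie nodes:
  n0 'ε': a→7 b→1 d→13
  n1 'b': a→27 b→2
  n2 'bb': b→3
  n3 'bbb': d→4
  n4 'bbbd': a→5
  n5 'bbbda': d→6
  n6 'bbbdad': ·  [P0 ends]
  n7 'a': c→15 d→8
  n8 'ad': a→9
  n9 'ada': c→10
  n10 'adac': d→11
  n11 'adacd': d→12
  n12 'adacdd': ·  [P1 ends]
  n13 'd': c→20 d→14
  n14 'dd': ·  [P2 ends]
  n15 'ac': a→16 b→24
  n16 'aca': d→17
  n17 'acad': d→18
  n18 'acadd': a→19
  n19 'acadda': ·  [P3 ends]
  n20 'dc': b→21
  n21 'dcb': c→22
  n22 'dcbc': b→23
  n23 'dcbcb': ·  [P4 ends]
  n24 'acb': a→25
  n25 'acba': a→26
  n26 'acbaa': ·  [P5 ends]
  n27 'ba': a→28
  n28 'baa': ·  [P6 ends]

BFS fail/out derivation:
  fail(1) 'b': from fail(0)=0 chase 'b': 0 ⇒ 0;  out=∅∪out(0)=∅
  fail(7) 'a': from fail(0)=0 chase 'a': 0 ⇒ 0;  out=∅∪out(0)=∅
  fail(13) 'd': from fail(0)=0 chase 'd': 0 ⇒ 0;  out=∅∪out(0)=∅
  fail(2) 'bb': from fail(1)=0 chase 'b': 0 ⇒ 1;  out=∅∪out(1)=∅
  fail(8) 'ad': from fail(7)=0 chase 'd': 0 ⇒ 13;  out=∅∪out(13)=∅
  fail(14) 'dd': from fail(13)=0 chase 'd': 0 ⇒ 13;  out={2}∪out(13)={2}
  fail(15) 'ac': from fail(7)=0 chase 'c': 0 ⇒ 0;  out=∅∪out(0)=∅
  fail(20) 'dc': from fail(13)=0 chase 'c': 0 ⇒ 0;  out=∅∪out(0)=∅
  fail(27) 'ba': from fail(1)=0 chase 'a': 0 ⇒ 7;  out=∅∪out(7)=∅
  fail(3) 'bbb': from fail(2)=1 chase 'b': 1 ⇒ 2;  out=∅∪out(2)=∅
  fail(9) 'ada': from fail(8)=13 chase 'a': 13→0 ⇒ 7;  out=∅∪out(7)=∅
  fail(16) 'aca': from fail(15)=0 chase 'a': 0 ⇒ 7;  out=∅∪out(7)=∅
  fail(21) 'dcb': from fail(20)=0 chase 'b': 0 ⇒ 1;  out=∅∪out(1)=∅
  fail(24) 'acb': from fail(15)=0 chase 'b': 0 ⇒ 1;  out=∅∪out(1)=∅
  fail(28) 'baa': from fail(27)=7 chase 'a': 7→0 ⇒ 7;  out={6}∪out(7)={6}
  fail(4) 'bbbd': from fail(3)=2 chase 'd': 2→1→0 ⇒ 13;  out=∅∪out(13)=∅
  fail(10) 'adac': from fail(9)=7 chase 'c': 7 ⇒ 15;  out=∅∪out(15)=∅
  fail(17) 'acad': from fail(16)=7 chase 'd': 7 ⇒ 8;  out=∅∪out(8)=∅
  fail(22) 'dcbc': from fail(21)=1 chase 'c': 1→0 ⇒ 0;  out=∅∪out(0)=∅
  fail(25) 'acba': from fail(24)=1 chase 'a': 1 ⇒ 27;  out=∅∪out(27)=∅
  fail(5) 'bbbda': from fail(4)=13 chase 'a': 13→0 ⇒ 7;  out=∅∪out(7)=∅
  fail(11) 'adacd': from fail(10)=15 chase 'd': 15→0 ⇒ 13;  out=∅∪out(13)=∅
  fail(18) 'acadd': from fail(17)=8 chase 'd': 8→13 ⇒ 14;  out=∅∪out(14)={2}
  fail(23) 'dcbcb': from fail(22)=0 chase 'b': 0 ⇒ 1;  out={4}∪out(1)={4}
  fail(26) 'acbaa': from fail(25)=27 chase 'a': 27 ⇒ 28;  out={5}∪out(28)={5,6}
  fail(6) 'bbbdad': from fail(5)=7 chase 'd': 7 ⇒ 8;  out={0}∪out(8)={0}
  fail(12) 'adacdd': from fail(11)=13 chase 'd': 13 ⇒ 14;  out={1}∪out(14)={1,2}
  fail(19) 'acadda': from fail(18)=14 chase 'a': 14→13→0 ⇒ 7;  out={3}∪out(7)={3}

Text stream:
i=0 'b': node 0→1
i=1 'a': node 1→27
i=2 'c': node 27→15 (via fail)
i=3 'a': node 15→16
i=4 'd': node 16→17
i=5 'd': node 17→18  ** P2@[4:5]
i=6 'a': node 18→19  ** P3@[1:6]
i=7 'b': node 19→1 (via fail)
i=8 'b': node 1→2
i=9 'a': node 2→27 (via fail)
i=10 'd': node 27→8 (via fail)
i=11 'a': node 8→9
i=12 'c': node 9→10
i=13 'a': node 10→16 (via fail)
i=14 'c': node 16→15 (via fail)
i=15 'a': node 15→16
i=16 'd': node 16→17
i=17 'd': node 17→18  ** P2@[16:17]
i=18 'a': node 18→19  ** P3@[13:18]
i=19 'b': node 19→1 (via fail)
i=20 'c': node 1→0 (via fail)
i=21 'a': node 0→7
i=22 'c': node 7→15
i=23 'a': node 15→16
i=24 'd': node 16→17
i=25 'd': node 17→18  ** P2@[24:25]
i=26 'a': node 18→19  ** P3@[21:26]
i=27 'b': node 19→1 (via fail)
i=28 'a': node 1→27
i=29 'a': node 27→28  ** P6@[27:29]
i=30 'c': node 28→15 (via fail)
i=31 'b': node 15→24
i=32 'a': node 24→25
i=33 'c': node 25→15 (via fail)
i=34 'a': node 15→16
i=35 'd': node 16→17
i=36 'd': node 17→18  ** P2@[35:36]
i=37 'a': node 18→19  ** P3@[32:37]
i=38 'b': node 19→1 (via fail)
i=39 'b': node 1→2
i=40 'a': node 2→27 (via fail)
i=41 'a': node 27→28  ** P6@[39:41]
i=42 'c': node 28→15 (via fail)
i=43 'a': node 15→16
i=44 'd': node 16→17
i=45 'd': node 17→18  ** P2@[44:45]
i=46 'a': node 18→19  ** P3@[41:46]
i=47 'd': node 19→8 (via fail)
i=48 'b': node 8→1 (via fail)
i=49 'd': node 1→13 (via fail)
i=50 'c': node 13→20
i=51 'b': node 20→21
i=52 'c': node 21→22
i=53 'b': node 22→23  ** P4@[49:53]
i=54 'd': node 23→13 (via fail)
i=55 'c': node 13→20
i=56 'a': node 20→7 (via fail)
i=57 'd': node 7→8
i=58 'a': node 8→9
i=59 'c': node 9→10
i=60 'd': node 10→11
i=61 'd': node 11→12  ** P1@[56:61],P2@[60:61]
i=62 'b': node 12→1 (via fail)
i=63 'b': node 1→2
i=64 'b': node 2→3
i=65 'd': node 3→4
i=66 'a': node 4→5
i=67 'd': node 5→6  ** P0@[62:67]
i=68 'b': node 6→1 (via fail)
i=69 'a': node 1→27
i=70 'c': node 27→15 (via fail)
i=71 'b': node 15→24
i=72 'a': node 24→25
i=73 'a': node 25→26  ** P5@[69:73],P6@[71:73]
i=74 'c': node 26→15 (via fail)
i=75 'c': node 15→0 (via fail)
i=76 'a': node 0→7

Result: [[5,2],[6,3],[17,2],[18,3],[25,2],[26,3],[29,6],[36,2],[37,3],[41,6],[45,2],[46,3],[53,4],[61,1],[61,2],[67,0],[73,5],[73,6]]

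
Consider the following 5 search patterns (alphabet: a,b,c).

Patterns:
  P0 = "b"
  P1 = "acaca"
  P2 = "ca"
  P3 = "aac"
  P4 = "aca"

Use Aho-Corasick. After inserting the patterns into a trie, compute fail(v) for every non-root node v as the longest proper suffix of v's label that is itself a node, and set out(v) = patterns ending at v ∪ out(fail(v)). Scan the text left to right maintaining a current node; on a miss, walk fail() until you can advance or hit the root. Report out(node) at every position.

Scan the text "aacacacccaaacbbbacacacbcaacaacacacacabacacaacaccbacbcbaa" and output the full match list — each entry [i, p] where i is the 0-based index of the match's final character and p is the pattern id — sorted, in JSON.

Construct AC machine:
Trie (insert patterns):
  n0 'ε': a→2 b→1 c→7
  n1 'b': ·  ←P0
  n2 'a': a→9 c→3
  n3 'ac': a→4
  n4 'aca': c→5  ←P4
  n5 'acac': a→6
  n6 'acaca': ·  ←P1
  n7 'c': a→8
  n8 'ca': ·  ←P2
  n9 'aa': c→10
  n10 'aac': ·  ←P3

Failure links (BFS by depth):
  fail(1) 'b': from fail(0)=0 chase 'b': 0 ⇒ 0;  out={0}∪out(0)={0}
  fail(2) 'a': from fail(0)=0 chase 'a': 0 ⇒ 0;  out=∅∪out(0)=∅
  fail(7) 'c': from fail(0)=0 chase 'c': 0 ⇒ 0;  out=∅∪out(0)=∅
  fail(3) 'ac': from fail(2)=0 chase 'c': 0 ⇒ 7;  out=∅∪out(7)=∅
  fail(8) 'ca': from fail(7)=0 chase 'a': 0 ⇒ 2;  out={2}∪out(2)={2}
  fail(9) 'aa': from fail(2)=0 chase 'a': 0 ⇒ 2;  out=∅∪out(2)=∅
  fail(4) 'aca': from fail(3)=7 chase 'a': 7 ⇒ 8;  out={4}∪out(8)={2,4}
  fail(10) 'aac': from fail(9)=2 chase 'c': 2 ⇒ 3;  out={3}∪out(3)={3}
  fail(5) 'acac': from fail(4)=8 chase 'c': 8→2 ⇒ 3;  out=∅∪out(3)=∅
  fail(6) 'acaca': from fail(5)=3 chase 'a': 3 ⇒ 4;  out={1}∪out(4)={1,2,4}

Scan:
pos 0 'a': at 2
pos 1 'a': at 9
pos 2 'c': at 10  → match P3@[0:2]
pos 3 'a': at 4 (fail-walked)  → match P2@[2:3],P4@[1:3]
pos 4 'c': at 5
pos 5 'a': at 6  → match P1@[1:5],P2@[4:5],P4@[3:5]
pos 6 'c': at 5 (fail-walked)
pos 7 'c': at 7 (fail-walked)
pos 8 'c': at 7 (fail-walked)
pos 9 'a': at 8  → match P2@[8:9]
pos 10 'a': at 9 (fail-walked)
pos 11 'a': at 9 (fail-walked)
pos 12 'c': at 10  → match P3@[10:12]
pos 13 'b': at 1 (fail-walked)  → match P0@[13:13]
pos 14 'b': at 1 (fail-walked)  → match P0@[14:14]
pos 15 'b': at 1 (fail-walked)  → match P0@[15:15]
pos 16 'a': at 2 (fail-walked)
pos 17 'c': at 3
pos 18 'a': at 4  → match P2@[17:18],P4@[16:18]
pos 19 'c': at 5
pos 20 'a': at 6  → match P1@[16:20],P2@[19:20],P4@[18:20]
pos 21 'c': at 5 (fail-walked)
pos 22 'b': at 1 (fail-walked)  → match P0@[22:22]
pos 23 'c': at 7 (fail-walked)
pos 24 'a': at 8  → match P2@[23:24]
pos 25 'a': at 9 (fail-walked)
pos 26 'c': at 10  → match P3@[24:26]
pos 27 'a': at 4 (fail-walked)  → match P2@[26:27],P4@[25:27]
pos 28 'a': at 9 (fail-walked)
pos 29 'c': at 10  → match P3@[27:29]
pos 30 'a': at 4 (fail-walked)  → match P2@[29:30],P4@[28:30]
pos 31 'c': at 5
pos 32 'a': at 6  → match P1@[28:32],P2@[31:32],P4@[30:32]
pos 33 'c': at 5 (fail-walked)
pos 34 'a': at 6  → match P1@[30:34],P2@[33:34],P4@[32:34]
pos 35 'c': at 5 (fail-walked)
pos 36 'a': at 6  → match P1@[32:36],P2@[35:36],P4@[34:36]
pos 37 'b': at 1 (fail-walked)  → match P0@[37:37]
pos 38 'a': at 2 (fail-walked)
pos 39 'c': at 3
pos 40 'a': at 4  → match P2@[39:40],P4@[38:40]
pos 41 'c': at 5
pos 42 'a': at 6  → match P1@[38:42],P2@[41:42],P4@[40:42]
pos 43 'a': at 9 (fail-walked)
pos 44 'c': at 10  → match P3@[42:44]
pos 45 'a': at 4 (fail-walked)  → match P2@[44:45],P4@[43:45]
pos 46 'c': at 5
pos 47 'c': at 7 (fail-walked)
pos 48 'b': at 1 (fail-walked)  → match P0@[48:48]
pos 49 'a': at 2 (fail-walked)
pos 50 'c': at 3
pos 51 'b': at 1 (fail-walked)  → match P0@[51:51]
pos 52 'c': at 7 (fail-walked)
pos 53 'b': at 1 (fail-walked)  → match P0@[53:53]
pos 54 'a': at 2 (fail-walked)
pos 55 'a': at 9

All matches (sorted): [[2,3],[3,2],[3,4],[5,1],[5,2],[5,4],[9,2],[12,3],[13,0],[14,0],[15,0],[18,2],[18,4],[20,1],[20,2],[20,4],[22,0],[24,2],[26,3],[27,2],[27,4],[29,3],[30,2],[30,4],[32,1],[32,2],[32,4],[34,1],[34,2],[34,4],[36,1],[36,2],[36,4],[37,0],[40,2],[40,4],[42,1],[42,2],[42,4],[44,3],[45,2],[45,4],[48,0],[51,0],[53,0]]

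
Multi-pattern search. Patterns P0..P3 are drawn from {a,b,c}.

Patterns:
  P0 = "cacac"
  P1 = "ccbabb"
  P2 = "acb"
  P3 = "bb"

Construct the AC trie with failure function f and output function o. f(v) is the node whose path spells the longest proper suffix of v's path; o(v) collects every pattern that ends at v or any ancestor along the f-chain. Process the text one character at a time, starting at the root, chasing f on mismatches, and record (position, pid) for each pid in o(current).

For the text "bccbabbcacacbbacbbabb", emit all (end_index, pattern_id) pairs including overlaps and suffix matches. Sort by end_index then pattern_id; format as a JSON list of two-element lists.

Construct AC machine:
Trie (insert patterns):
  n0 'ε': a→11 b→14 c→1
  n1 'c': a→2 c→6
  n2 'ca': c→3
  n3 'cac': a→4
  n4 'caca': c→5
  n5 'cacac': ·  [P0 ends]
  n6 'cc': b→7
  n7 'ccb': a→8
  n8 'ccba': b→9
  n9 'ccbab': b→10
  n10 'ccbabb': ·  [P1 ends]
  n11 'a': c→12
  n12 'ac': b→13
  n13 'acb': ·  [P2 ends]
  n14 'b': b→15
  n15 'bb': ·  [P3 ends]

Failure links (BFS by depth):
  fail(1) 'c': from fail(0)=0 chase 'c': 0 ⇒ 0;  out=∅∪out(0)=∅
  fail(11) 'a': from fail(0)=0 chase 'a': 0 ⇒ 0;  out=∅∪out(0)=∅
  fail(14) 'b': from fail(0)=0 chase 'b': 0 ⇒ 0;  out=∅∪out(0)=∅
  fail(2) 'ca': from fail(1)=0 chase 'a': 0 ⇒ 11;  out=∅∪out(11)=∅
  fail(6) 'cc': from fail(1)=0 chase 'c': 0 ⇒ 1;  out=∅∪out(1)=∅
  fail(12) 'ac': from fail(11)=0 chase 'c': 0 ⇒ 1;  out=∅∪out(1)=∅
  fail(15) 'bb': from fail(14)=0 chase 'b': 0 ⇒ 14;  out={3}∪out(14)={3}
  fail(3) 'cac': from fail(2)=11 chase 'c': 11 ⇒ 12;  out=∅∪out(12)=∅
  fail(7) 'ccb': from fail(6)=1 chase 'b': 1→0 ⇒ 14;  out=∅∪out(14)=∅
  fail(13) 'acb': from fail(12)=1 chase 'b': 1→0 ⇒ 14;  out={2}∪out(14)={2}
  fail(4) 'caca': from fail(3)=12 chase 'a': 12→1 ⇒ 2;  out=∅∪out(2)=∅
  fail(8) 'ccba': from fail(7)=14 chase 'a': 14→0 ⇒ 11;  out=∅∪out(11)=∅
  fail(5) 'cacac': from fail(4)=2 chase 'c': 2 ⇒ 3;  out={0}∪out(3)={0}
  fail(9) 'ccbab': from fail(8)=11 chase 'b': 11→0 ⇒ 14;  out=∅∪out(14)=∅
  fail(10) 'ccbabb': from fail(9)=14 chase 'b': 14 ⇒ 15;  out={1}∪out(15)={1,3}

Run:
i=0 'b': node 0→14
i=1 'c': node 14→1 (fail-walked)
i=2 'c': node 1→6
i=3 'b': node 6→7
i=4 'a': node 7→8
i=5 'b': node 8→9
i=6 'b': node 9→10  → match P1@[1:6],P3@[5:6]
i=7 'c': node 10→1 (fail-walked)
i=8 'a': node 1→2
i=9 'c': node 2→3
i=10 'a': node 3→4
i=11 'c': node 4→5  → match P0@[7:11]
i=12 'b': node 5→13 (fail-walked)  → match P2@[10:12]
i=13 'b': node 13→15 (fail-walked)  → match P3@[12:13]
i=14 'a': node 15→11 (fail-walked)
i=15 'c': node 11→12
i=16 'b': node 12→13  → match P2@[14:16]
i=17 'b': node 13→15 (fail-walked)  → match P3@[16:17]
i=18 'a': node 15→11 (fail-walked)
i=19 'b': node 11→14 (fail-walked)
i=20 'b': node 14→15  → match P3@[19:20]

Matches: [[6,1],[6,3],[11,0],[12,2],[13,3],[16,2],[17,3],[20,3]]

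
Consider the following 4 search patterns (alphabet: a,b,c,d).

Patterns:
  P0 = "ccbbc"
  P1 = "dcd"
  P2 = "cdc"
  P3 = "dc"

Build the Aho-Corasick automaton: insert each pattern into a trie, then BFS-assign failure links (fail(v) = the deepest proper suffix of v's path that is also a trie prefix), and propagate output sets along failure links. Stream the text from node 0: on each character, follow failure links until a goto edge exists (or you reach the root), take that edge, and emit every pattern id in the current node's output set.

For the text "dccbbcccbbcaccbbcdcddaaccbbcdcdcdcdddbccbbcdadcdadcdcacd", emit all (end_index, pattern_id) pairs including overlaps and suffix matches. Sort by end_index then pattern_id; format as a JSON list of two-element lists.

Build automaton:
Trie (insert patterns):
  n0 'ε': c→1 d→6
  n1 'c': c→2 d→9
  n2 'cc': b→3
  n3 'ccb': b→4
  n4 'ccbb': c→5
  n5 'ccbbc': ·  [P0 ends]
  n6 'd': c→7
  n7 'dc': d→8  [P3 ends]
  n8 'dcd': ·  [P1 ends]
  n9 'cd': c→10
  n10 'cdc': ·  [P2 ends]

Failure links (BFS by depth):
  fail(1) 'c': from fail(0)=0 chase 'c': 0 ⇒ 0;  out=∅∪out(0)=∅
  fail(6) 'd': from fail(0)=0 chase 'd': 0 ⇒ 0;  out=∅∪out(0)=∅
  fail(2) 'cc': from fail(1)=0 chase 'c': 0 ⇒ 1;  out=∅∪out(1)=∅
  fail(7) 'dc': from fail(6)=0 chase 'c': 0 ⇒ 1;  out={3}∪out(1)={3}
  fail(9) 'cd': from fail(1)=0 chase 'd': 0 ⇒ 6;  out=∅∪out(6)=∅
  fail(3) 'ccb': from fail(2)=1 chase 'b': 1→0 ⇒ 0;  out=∅∪out(0)=∅
  fail(8) 'dcd': from fail(7)=1 chase 'd': 1 ⇒ 9;  out={1}∪out(9)={1}
  fail(10) 'cdc': from fail(9)=6 chase 'c': 6 ⇒ 7;  out={2}∪out(7)={2,3}
  fail(4) 'ccbb': from fail(3)=0 chase 'b': 0 ⇒ 0;  out=∅∪out(0)=∅
  fail(5) 'ccbbc': from fail(4)=0 chase 'c': 0 ⇒ 1;  out={0}∪out(1)={0}

Run:
pos 0 'd': at 6
pos 1 'c': at 7  → match P3@[0:1]
pos 2 'c': at 2 ·f
pos 3 'b': at 3
pos 4 'b': at 4
pos 5 'c': at 5  → match P0@[1:5]
pos 6 'c': at 2 ·f
pos 7 'c': at 2 ·f
pos 8 'b': at 3
pos 9 'b': at 4
pos 10 'c': at 5  → match P0@[6:10]
pos 11 'a': at 0 ·f
pos 12 'c': at 1
pos 13 'c': at 2
pos 14 'b': at 3
pos 15 'b': at 4
pos 16 'c': at 5  → match P0@[12:16]
pos 17 'd': at 9 ·f
pos 18 'c': at 10  → match P2@[16:18],P3@[17:18]
pos 19 'd': at 8 ·f  → match P1@[17:19]
pos 20 'd': at 6 ·f
pos 21 'a': at 0 ·f
pos 22 'a': at 0
pos 23 'c': at 1
pos 24 'c': at 2
pos 25 'b': at 3
pos 26 'b': at 4
pos 27 'c': at 5  → match P0@[23:27]
pos 28 'd': at 9 ·f
pos 29 'c': at 10  → match P2@[27:29],P3@[28:29]
pos 30 'd': at 8 ·f  → match P1@[28:30]
pos 31 'c': at 10 ·f  → match P2@[29:31],P3@[30:31]
pos 32 'd': at 8 ·f  → match P1@[30:32]
pos 33 'c': at 10 ·f  → match P2@[31:33],P3@[32:33]
pos 34 'd': at 8 ·f  → match P1@[32:34]
pos 35 'd': at 6 ·f
pos 36 'd': at 6 ·f
pos 37 'b': at 0 ·f
pos 38 'c': at 1
pos 39 'c': at 2
pos 40 'b': at 3
pos 41 'b': at 4
pos 42 'c': at 5  → match P0@[38:42]
pos 43 'd': at 9 ·f
pos 44 'a': at 0 ·f
pos 45 'd': at 6
pos 46 'c': at 7  → match P3@[45:46]
pos 47 'd': at 8  → match P1@[45:47]
pos 48 'a': at 0 ·f
pos 49 'd': at 6
pos 50 'c': at 7  → match P3@[49:50]
pos 51 'd': at 8  → match P1@[49:51]
pos 52 'c': at 10 ·f  → match P2@[50:52],P3@[51:52]
pos 53 'a': at 0 ·f
pos 54 'c': at 1
pos 55 'd': at 9

All matches (sorted): [[1,3],[5,0],[10,0],[16,0],[18,2],[18,3],[19,1],[27,0],[29,2],[29,3],[30,1],[31,2],[31,3],[32,1],[33,2],[33,3],[34,1],[42,0],[46,3],[47,1],[50,3],[51,1],[52,2],[52,3]]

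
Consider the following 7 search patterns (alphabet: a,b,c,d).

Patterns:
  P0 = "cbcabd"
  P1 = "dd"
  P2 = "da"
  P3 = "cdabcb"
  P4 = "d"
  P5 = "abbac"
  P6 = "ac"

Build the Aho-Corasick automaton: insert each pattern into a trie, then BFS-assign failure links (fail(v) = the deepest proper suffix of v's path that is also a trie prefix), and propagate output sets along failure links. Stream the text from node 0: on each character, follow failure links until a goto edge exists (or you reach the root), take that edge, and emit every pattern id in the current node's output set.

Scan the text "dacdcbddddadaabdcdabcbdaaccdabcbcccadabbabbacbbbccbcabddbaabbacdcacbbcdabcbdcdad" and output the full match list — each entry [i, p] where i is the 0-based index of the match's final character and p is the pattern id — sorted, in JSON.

Build:
Trie nodes:
  n0 'ε': a→15 c→1 d→7
  n1 'c': b→2 d→10
  n2 'cb': c→3
  n3 'cbc': a→4
  n4 'cbca': b→5
  n5 'cbcab': d→6
  n6 'cbcabd': ·  [P0 ends]
  n7 'd': a→9 d→8  [P4 ends]
  n8 'dd': ·  [P1 ends]
  n9 'da': ·  [P2 ends]
  n10 'cd': a→11
  n11 'cda': b→12
  n12 'cdab': c→13
  n13 'cdabc': b→14
  n14 'cdabcb': ·  [P3 ends]
  n15 'a': b→16 c→20
  n16 'ab': b→17
  n17 'abb': a→18
  n18 'abba': c→19
  n19 'abbac': ·  [P5 ends]
  n20 'ac': ·  [P6 ends]

Failure links (BFS by depth):
  fail(1) 'c': from fail(0)=0 chase 'c': 0 ⇒ 0;  out=∅∪out(0)=∅
  fail(7) 'd': from fail(0)=0 chase 'd': 0 ⇒ 0;  out={4}∪out(0)={4}
  fail(15) 'a': from fail(0)=0 chase 'a': 0 ⇒ 0;  out=∅∪out(0)=∅
  fail(2) 'cb': from fail(1)=0 chase 'b': 0 ⇒ 0;  out=∅∪out(0)=∅
  fail(8) 'dd': from fail(7)=0 chase 'd': 0 ⇒ 7;  out={1}∪out(7)={1,4}
  fail(9) 'da': from fail(7)=0 chase 'a': 0 ⇒ 15;  out={2}∪out(15)={2}
  fail(10) 'cd': from fail(1)=0 chase 'd': 0 ⇒ 7;  out=∅∪out(7)={4}
  fail(16) 'ab': from fail(15)=0 chase 'b': 0 ⇒ 0;  out=∅∪out(0)=∅
  fail(20) 'ac': from fail(15)=0 chase 'c': 0 ⇒ 1;  out={6}∪out(1)={6}
  fail(3) 'cbc': from fail(2)=0 chase 'c': 0 ⇒ 1;  out=∅∪out(1)=∅
  fail(11) 'cda': from fail(10)=7 chase 'a': 7 ⇒ 9;  out=∅∪out(9)={2}
  fail(17) 'abb': from fail(16)=0 chase 'b': 0 ⇒ 0;  out=∅∪out(0)=∅
  fail(4) 'cbca': from fail(3)=1 chase 'a': 1→0 ⇒ 15;  out=∅∪out(15)=∅
  fail(12) 'cdab': from fail(11)=9 chase 'b': 9→15 ⇒ 16;  out=∅∪out(16)=∅
  fail(18) 'abba': from fail(17)=0 chase 'a': 0 ⇒ 15;  out=∅∪out(15)=∅
  fail(5) 'cbcab': from fail(4)=15 chase 'b': 15 ⇒ 16;  out=∅∪out(16)=∅
  fail(13) 'cdabc': from fail(12)=16 chase 'c': 16→0 ⇒ 1;  out=∅∪out(1)=∅
  fail(19) 'abbac': from fail(18)=15 chase 'c': 15 ⇒ 20;  out={5}∪out(20)={5,6}
  fail(6) 'cbcabd': from fail(5)=16 chase 'd': 16→0 ⇒ 7;  out={0}∪out(7)={0,4}
  fail(14) 'cdabcb': from fail(13)=1 chase 'b': 1 ⇒ 2;  out={3}∪out(2)={3}

Run:
[0] read 'd'  n0⇒n7  ** P4@[0:0]
[1] read 'a'  n7⇒n9  ** P2@[0:1]
[2] read 'c'  n9⇒n20 ·f  ** P6@[1:2]
[3] read 'd'  n20⇒n10 ·f  ** P4@[3:3]
[4] read 'c'  n10⇒n1 ·f
[5] read 'b'  n1⇒n2
[6] read 'd'  n2⇒n7 ·f  ** P4@[6:6]
[7] read 'd'  n7⇒n8  ** P1@[6:7],P4@[7:7]
[8] read 'd'  n8⇒n8 ·f  ** P1@[7:8],P4@[8:8]
[9] read 'd'  n8⇒n8 ·f  ** P1@[8:9],P4@[9:9]
[10] read 'a'  n8⇒n9 ·f  ** P2@[9:10]
[11] read 'd'  n9⇒n7 ·f  ** P4@[11:11]
[12] read 'a'  n7⇒n9  ** P2@[11:12]
[13] read 'a'  n9⇒n15 ·f
[14] read 'b'  n15⇒n16
[15] read 'd'  n16⇒n7 ·f  ** P4@[15:15]
[16] read 'c'  n7⇒n1 ·f
[17] read 'd'  n1⇒n10  ** P4@[17:17]
[18] read 'a'  n10⇒n11  ** P2@[17:18]
[19] read 'b'  n11⇒n12
[20] read 'c'  n12⇒n13
[21] read 'b'  n13⇒n14  ** P3@[16:21]
[22] read 'd'  n14⇒n7 ·f  ** P4@[22:22]
[23] read 'a'  n7⇒n9  ** P2@[22:23]
[24] read 'a'  n9⇒n15 ·f
[25] read 'c'  n15⇒n20  ** P6@[24:25]
[26] read 'c'  n20⇒n1 ·f
[27] read 'd'  n1⇒n10  ** P4@[27:27]
[28] read 'a'  n10⇒n11  ** P2@[27:28]
[29] read 'b'  n11⇒n12
[30] read 'c'  n12⇒n13
[31] read 'b'  n13⇒n14  ** P3@[26:31]
[32] read 'c'  n14⇒n3 ·f
[33] read 'c'  n3⇒n1 ·f
[34] read 'c'  n1⇒n1 ·f
[35] read 'a'  n1⇒n15 ·f
[36] read 'd'  n15⇒n7 ·f  ** P4@[36:36]
[37] read 'a'  n7⇒n9  ** P2@[36:37]
[38] read 'b'  n9⇒n16 ·f
[39] read 'b'  n16⇒n17
[40] read 'a'  n17⇒n18
[41] read 'b'  n18⇒n16 ·f
[42] read 'b'  n16⇒n17
[43] read 'a'  n17⇒n18
[44] read 'c'  n18⇒n19  ** P5@[40:44],P6@[43:44]
[45] read 'b'  n19⇒n2 ·f
[46] read 'b'  n2⇒n0 ·f
[47] read 'b'  n0⇒n0
[48] read 'c'  n0⇒n1
[49] read 'c'  n1⇒n1 ·f
[50] read 'b'  n1⇒n2
[51] read 'c'  n2⇒n3
[52] read 'a'  n3⇒n4
[53] read 'b'  n4⇒n5
[54] read 'd'  n5⇒n6  ** P0@[49:54],P4@[54:54]
[55] read 'd'  n6⇒n8 ·f  ** P1@[54:55],P4@[55:55]
[56] read 'b'  n8⇒n0 ·f
[57] read 'a'  n0⇒n15
[58] read 'a'  n15⇒n15 ·f
[59] read 'b'  n15⇒n16
[60] read 'b'  n16⇒n17
[61] read 'a'  n17⇒n18
[62] read 'c'  n18⇒n19  ** P5@[58:62],P6@[61:62]
[63] read 'd'  n19⇒n10 ·f  ** P4@[63:63]
[64] read 'c'  n10⇒n1 ·f
[65] read 'a'  n1⇒n15 ·f
[66] read 'c'  n15⇒n20  ** P6@[65:66]
[67] read 'b'  n20⇒n2 ·f
[68] read 'b'  n2⇒n0 ·f
[69] read 'c'  n0⇒n1
[70] read 'd'  n1⇒n10  ** P4@[70:70]
[71] read 'a'  n10⇒n11  ** P2@[70:71]
[72] read 'b'  n11⇒n12
[73] read 'c'  n12⇒n13
[74] read 'b'  n13⇒n14  ** P3@[69:74]
[75] read 'd'  n14⇒n7 ·f  ** P4@[75:75]
[76] read 'c'  n7⇒n1 ·f
[77] read 'd'  n1⇒n10  ** P4@[77:77]
[78] read 'a'  n10⇒n11  ** P2@[77:78]
[79] read 'd'  n11⇒n7 ·f  ** P4@[79:79]

All matches (sorted): [[0,4],[1,2],[2,6],[3,4],[6,4],[7,1],[7,4],[8,1],[8,4],[9,1],[9,4],[10,2],[11,4],[12,2],[15,4],[17,4],[18,2],[21,3],[22,4],[23,2],[25,6],[27,4],[28,2],[31,3],[36,4],[37,2],[44,5],[44,6],[54,0],[54,4],[55,1],[55,4],[62,5],[62,6],[63,4],[66,6],[70,4],[71,2],[74,3],[75,4],[77,4],[78,2],[79,4]]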